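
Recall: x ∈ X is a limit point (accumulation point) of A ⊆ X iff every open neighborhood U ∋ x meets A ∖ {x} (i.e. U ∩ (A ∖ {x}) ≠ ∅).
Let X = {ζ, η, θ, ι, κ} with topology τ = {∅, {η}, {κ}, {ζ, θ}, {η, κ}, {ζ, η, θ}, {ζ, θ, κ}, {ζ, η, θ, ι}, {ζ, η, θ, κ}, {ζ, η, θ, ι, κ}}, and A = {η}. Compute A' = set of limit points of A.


A' = {ι}

For each x ∈ X, list the open sets U ∈ τ with x ∈ U, then check whether U ∩ (A ∖ {x}) ≠ ∅ for every such U.
  x = ζ: open {ζ, θ} ∋ x has {ζ, θ} ∩ (A ∖ {ζ}) = ∅, so x is NOT a limit point.
  x = η: open {η} ∋ x has {η} ∩ (A ∖ {η}) = ∅, so x is NOT a limit point.
  x = θ: open {ζ, θ} ∋ x has {ζ, θ} ∩ (A ∖ {θ}) = ∅, so x is NOT a limit point.
  x = ι: opens ∋ x are {ζ, η, θ, ι}, {ζ, η, θ, ι, κ}; each meets A ∖ {ι}, so x IS a limit point.
  x = κ: open {κ} ∋ x has {κ} ∩ (A ∖ {κ}) = ∅, so x is NOT a limit point.
Collecting: A' = {ι}.


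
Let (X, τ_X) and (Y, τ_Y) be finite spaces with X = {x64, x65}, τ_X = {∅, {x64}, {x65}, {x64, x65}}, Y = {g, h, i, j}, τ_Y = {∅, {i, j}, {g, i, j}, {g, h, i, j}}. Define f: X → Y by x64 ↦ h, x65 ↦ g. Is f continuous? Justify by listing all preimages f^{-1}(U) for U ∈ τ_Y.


f IS continuous.

Compute f^{-1}(U) for each U ∈ τ_Y:
  U = ∅: f^{-1}(U) = ∅ ∈ τ_X ✓.
  U = {i, j}: f^{-1}(U) = ∅ ∈ τ_X ✓.
  U = {g, i, j}: f^{-1}(U) = {x65} ∈ τ_X ✓.
  U = {g, h, i, j}: f^{-1}(U) = {x64, x65} ∈ τ_X ✓.
Every preimage lies in τ_X, so f IS continuous.


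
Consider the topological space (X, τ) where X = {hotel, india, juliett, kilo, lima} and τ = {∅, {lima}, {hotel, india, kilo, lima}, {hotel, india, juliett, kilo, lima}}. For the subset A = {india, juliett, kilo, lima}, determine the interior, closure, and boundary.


int(A) = {lima}, cl(A) = {hotel, india, juliett, kilo, lima}, ∂A = {hotel, india, juliett, kilo}.

Closed sets in (X, τ) are complements of opens:
  closed(X, τ) = {∅, {juliett}, {hotel, india, juliett, kilo}, {hotel, india, juliett, kilo, lima}}.
int(A) = ⋃ {U ∈ τ : U ⊆ A}. Opens contained in A: ∅, {lima}.
Taking the union of these: int(A) = {lima}.
cl(A) = ⋂ {C closed : A ⊆ C}. Closed sets containing A: {hotel, india, juliett, kilo, lima}.
Intersecting these: cl(A) = {hotel, india, juliett, kilo, lima}.
∂A = cl(A) ∖ int(A) = {hotel, india, juliett, kilo, lima} ∖ {lima} = {hotel, india, juliett, kilo}.


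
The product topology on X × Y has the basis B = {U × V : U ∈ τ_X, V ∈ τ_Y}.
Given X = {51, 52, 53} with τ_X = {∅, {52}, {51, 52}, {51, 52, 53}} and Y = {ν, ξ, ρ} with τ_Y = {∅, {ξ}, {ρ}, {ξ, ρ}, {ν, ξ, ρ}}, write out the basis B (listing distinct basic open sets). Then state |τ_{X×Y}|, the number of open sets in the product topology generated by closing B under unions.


Basis B = {∅ × ∅, {52} × {ξ}, {52} × {ρ}, {51, 52} × {ξ}, {51, 52} × {ρ}, {52} × {ξ, ρ}, {51, 52, 53} × {ξ}, {51, 52, 53} × {ρ}, {52} × {ν, ξ, ρ}, {51, 52} × {ξ, ρ}, {51, 52} × {ν, ξ, ρ}, {51, 52, 53} × {ξ, ρ}, {51, 52, 53} × {ν, ξ, ρ}}; |τ_{X×Y}| = 30.

Enumerate products U × V with U ∈ τ_X, V ∈ τ_Y (deduplicated):
  ∅ × ∅ = {} (∅)
  {52} × {ξ} = {(52,ξ)}
  {52} × {ρ} = {(52,ρ)}
  {51, 52} × {ξ} = {(51,ξ), (52,ξ)}
  {51, 52} × {ρ} = {(51,ρ), (52,ρ)}
  {52} × {ξ, ρ} = {(52,ξ), (52,ρ)}
  {51, 52, 53} × {ξ} = {(51,ξ), (52,ξ), (53,ξ)}
  {51, 52, 53} × {ρ} = {(51,ρ), (52,ρ), (53,ρ)}
  {52} × {ν, ξ, ρ} = {(52,ν), (52,ξ), (52,ρ)}
  {51, 52} × {ξ, ρ} = {(51,ξ), (51,ρ), (52,ξ), (52,ρ)}
  {51, 52} × {ν, ξ, ρ} = {(51,ν), (51,ξ), (51,ρ), (52,ν), (52,ξ), (52,ρ)}
  {51, 52, 53} × {ξ, ρ} = {(51,ξ), (51,ρ), (52,ξ), (52,ρ), (53,ξ), (53,ρ)}
  {51, 52, 53} × {ν, ξ, ρ} = {(51,ν), (51,ξ), (51,ρ), (52,ν), (52,ξ), (52,ρ), (53,ν), (53,ξ), (53,ρ)}
These 13 distinct sets form the basis B.
Close under arbitrary unions to get τ_{X×Y}; counting gives |τ_{X×Y}| = 30.


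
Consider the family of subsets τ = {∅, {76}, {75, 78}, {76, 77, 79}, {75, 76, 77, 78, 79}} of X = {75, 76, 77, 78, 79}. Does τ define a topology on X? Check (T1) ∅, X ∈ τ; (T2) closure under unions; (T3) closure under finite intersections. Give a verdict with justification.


τ is NOT a topology on X.

Axiom (T1): ∅ ∈ τ? Yes; X ∈ τ? Yes.
Axiom (T2/T3): check pairwise unions and intersections of members of τ.
Counterexample for (T2): {76} ∪ {75, 78} = {75, 76, 78} ∉ τ. Therefore τ is NOT a topology.


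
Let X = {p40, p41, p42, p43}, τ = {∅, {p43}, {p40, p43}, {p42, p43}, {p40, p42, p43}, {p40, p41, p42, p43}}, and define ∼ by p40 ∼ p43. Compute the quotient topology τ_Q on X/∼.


X/∼ = {[p40=p43], [p41], [p42]}; |τ_Q| = 4.

Equivalence classes: [p40=p43], [p41], [p42].
Quotient map π: X → X/∼ sends p40 ↦ [p40=p43], p41 ↦ [p41], p42 ↦ [p42], p43 ↦ [p40=p43].
For each subset V ⊆ X/∼, compute π^{-1}(V) ⊆ X and check whether π^{-1}(V) ∈ τ. V is open in τ_Q iff π^{-1}(V) ∈ τ.
  V = {}: π^{-1}(V) = ∅ ∈ τ ✓.
  V = {[p40=p43]}: π^{-1}(V) = {p40, p43} ∈ τ ✓.
  V = {[p41]}: π^{-1}(V) = {p41} ∉ τ ✗.
  V = {[p40=p43], [p41]}: π^{-1}(V) = {p40, p41, p43} ∉ τ ✗.
  V = {[p42]}: π^{-1}(V) = {p42} ∉ τ ✗.
  V = {[p40=p43], [p42]}: π^{-1}(V) = {p40, p42, p43} ∈ τ ✓.
  V = {[p41], [p42]}: π^{-1}(V) = {p41, p42} ∉ τ ✗.
  V = {[p40=p43], [p41], [p42]}: π^{-1}(V) = {p40, p41, p42, p43} ∈ τ ✓.
Open sets in the quotient: τ_Q = {{}, {[p40=p43]}, {[p40=p43], [p42]}, {[p40=p43], [p41], [p42]}} (4 elements).


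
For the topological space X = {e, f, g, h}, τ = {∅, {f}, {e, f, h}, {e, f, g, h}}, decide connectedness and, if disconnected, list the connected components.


(X, τ) is connected.

Find clopen sets (U ∈ τ with X ∖ U ∈ τ):
  U = ∅, X ∖ U = {e, f, g, h} — both open, so U is clopen.
  U = {e, f, g, h}, X ∖ U = ∅ — both open, so U is clopen.
Only trivial clopens (∅ and X) exist, so (X, τ) is connected.
Compute connected components by grouping points that agree on all clopens:
  component: {e, f, g, h}


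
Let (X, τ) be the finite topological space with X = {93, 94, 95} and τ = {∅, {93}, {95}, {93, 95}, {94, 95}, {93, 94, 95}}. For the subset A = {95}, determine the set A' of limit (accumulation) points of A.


A' = {94}

For each x ∈ X, list the open sets U ∈ τ with x ∈ U, then check whether U ∩ (A ∖ {x}) ≠ ∅ for every such U.
  x = 93: open {93} ∋ x has {93} ∩ (A ∖ {93}) = ∅, so x is NOT a limit point.
  x = 94: opens ∋ x are {94, 95}, {93, 94, 95}; each meets A ∖ {94}, so x IS a limit point.
  x = 95: open {95} ∋ x has {95} ∩ (A ∖ {95}) = ∅, so x is NOT a limit point.
Collecting: A' = {94}.


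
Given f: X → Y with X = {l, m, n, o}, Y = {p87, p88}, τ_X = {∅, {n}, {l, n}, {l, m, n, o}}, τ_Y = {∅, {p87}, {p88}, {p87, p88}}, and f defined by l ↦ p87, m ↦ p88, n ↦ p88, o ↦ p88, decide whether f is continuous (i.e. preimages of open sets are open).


f is NOT continuous.

Compute f^{-1}(U) for each U ∈ τ_Y:
  U = ∅: f^{-1}(U) = ∅ ∈ τ_X ✓.
  U = {p87}: f^{-1}(U) = {l} ∉ τ_X ✗.
  U = {p88}: f^{-1}(U) = {m, n, o} ∉ τ_X ✗.
  U = {p87, p88}: f^{-1}(U) = {l, m, n, o} ∈ τ_X ✓.
Found U = {p87} with f^{-1}(U) = {l} not in τ_X. Therefore f is NOT continuous.


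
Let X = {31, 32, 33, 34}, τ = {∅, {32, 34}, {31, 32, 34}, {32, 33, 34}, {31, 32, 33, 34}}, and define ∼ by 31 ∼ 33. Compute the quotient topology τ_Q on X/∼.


X/∼ = {[31=33], [32], [34]}; |τ_Q| = 3.

Equivalence classes: [31=33], [32], [34].
Quotient map π: X → X/∼ sends 31 ↦ [31=33], 32 ↦ [32], 33 ↦ [31=33], 34 ↦ [34].
For each subset V ⊆ X/∼, compute π^{-1}(V) ⊆ X and check whether π^{-1}(V) ∈ τ. V is open in τ_Q iff π^{-1}(V) ∈ τ.
  V = {}: π^{-1}(V) = ∅ ∈ τ ✓.
  V = {[31=33]}: π^{-1}(V) = {31, 33} ∉ τ ✗.
  V = {[32]}: π^{-1}(V) = {32} ∉ τ ✗.
  V = {[31=33], [32]}: π^{-1}(V) = {31, 32, 33} ∉ τ ✗.
  V = {[34]}: π^{-1}(V) = {34} ∉ τ ✗.
  V = {[31=33], [34]}: π^{-1}(V) = {31, 33, 34} ∉ τ ✗.
  V = {[32], [34]}: π^{-1}(V) = {32, 34} ∈ τ ✓.
  V = {[31=33], [32], [34]}: π^{-1}(V) = {31, 32, 33, 34} ∈ τ ✓.
Open sets in the quotient: τ_Q = {{}, {[32], [34]}, {[31=33], [32], [34]}} (3 elements).


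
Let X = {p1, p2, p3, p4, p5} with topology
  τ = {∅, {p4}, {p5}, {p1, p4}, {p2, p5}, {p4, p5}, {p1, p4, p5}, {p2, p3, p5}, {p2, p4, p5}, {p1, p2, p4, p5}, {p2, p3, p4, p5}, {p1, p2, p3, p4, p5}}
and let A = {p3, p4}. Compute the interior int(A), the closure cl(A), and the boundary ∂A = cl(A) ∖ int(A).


int(A) = {p4}, cl(A) = {p1, p3, p4}, ∂A = {p1, p3}.

Closed sets in (X, τ) are complements of opens:
  closed(X, τ) = {∅, {p1}, {p3}, {p1, p3}, {p1, p4}, {p2, p3}, {p1, p2, p3}, {p1, p3, p4}, {p2, p3, p5}, {p1, p2, p3, p4}, {p1, p2, p3, p5}, {p1, p2, p3, p4, p5}}.
int(A) = ⋃ {U ∈ τ : U ⊆ A}. Opens contained in A: ∅, {p4}.
Taking the union of these: int(A) = {p4}.
cl(A) = ⋂ {C closed : A ⊆ C}. Closed sets containing A: {p1, p3, p4}, {p1, p2, p3, p4}, {p1, p2, p3, p4, p5}.
Intersecting these: cl(A) = {p1, p3, p4}.
∂A = cl(A) ∖ int(A) = {p1, p3, p4} ∖ {p4} = {p1, p3}.


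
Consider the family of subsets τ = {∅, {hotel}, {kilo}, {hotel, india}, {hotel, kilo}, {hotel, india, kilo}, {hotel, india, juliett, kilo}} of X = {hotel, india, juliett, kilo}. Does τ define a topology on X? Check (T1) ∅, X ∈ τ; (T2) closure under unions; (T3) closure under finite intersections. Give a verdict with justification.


τ IS a topology on X.

Axiom (T1): ∅ ∈ τ? Yes; X ∈ τ? Yes.
Axiom (T2/T3): check pairwise unions and intersections of members of τ.
All pairwise intersections and unions checked — each lies in τ. Therefore τ satisfies (T1), (T2), (T3): it IS a topology on X.


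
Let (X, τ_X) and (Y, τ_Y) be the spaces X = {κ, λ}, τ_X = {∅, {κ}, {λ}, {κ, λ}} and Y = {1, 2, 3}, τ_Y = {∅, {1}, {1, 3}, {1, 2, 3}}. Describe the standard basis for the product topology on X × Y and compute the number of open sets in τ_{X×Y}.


Basis B = {∅ × ∅, {κ} × {1}, {λ} × {1}, {κ} × {1, 3}, {κ, λ} × {1}, {λ} × {1, 3}, {κ} × {1, 2, 3}, {λ} × {1, 2, 3}, {κ, λ} × {1, 3}, {κ, λ} × {1, 2, 3}}; |τ_{X×Y}| = 16.

Enumerate products U × V with U ∈ τ_X, V ∈ τ_Y (deduplicated):
  ∅ × ∅ = {} (∅)
  {κ} × {1} = {(κ,1)}
  {λ} × {1} = {(λ,1)}
  {κ} × {1, 3} = {(κ,1), (κ,3)}
  {κ, λ} × {1} = {(κ,1), (λ,1)}
  {λ} × {1, 3} = {(λ,1), (λ,3)}
  {κ} × {1, 2, 3} = {(κ,1), (κ,2), (κ,3)}
  {λ} × {1, 2, 3} = {(λ,1), (λ,2), (λ,3)}
  {κ, λ} × {1, 3} = {(κ,1), (κ,3), (λ,1), (λ,3)}
  {κ, λ} × {1, 2, 3} = {(κ,1), (κ,2), (κ,3), (λ,1), (λ,2), (λ,3)}
These 10 distinct sets form the basis B.
Close under arbitrary unions to get τ_{X×Y}; counting gives |τ_{X×Y}| = 16.


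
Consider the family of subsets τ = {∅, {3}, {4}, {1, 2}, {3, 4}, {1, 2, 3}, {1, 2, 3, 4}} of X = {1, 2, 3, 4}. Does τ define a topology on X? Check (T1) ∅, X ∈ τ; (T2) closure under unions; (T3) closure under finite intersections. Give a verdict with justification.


τ is NOT a topology on X.

Axiom (T1): ∅ ∈ τ? Yes; X ∈ τ? Yes.
Axiom (T2/T3): check pairwise unions and intersections of members of τ.
Counterexample for (T2): {4} ∪ {1, 2} = {1, 2, 4} ∉ τ. Therefore τ is NOT a topology.


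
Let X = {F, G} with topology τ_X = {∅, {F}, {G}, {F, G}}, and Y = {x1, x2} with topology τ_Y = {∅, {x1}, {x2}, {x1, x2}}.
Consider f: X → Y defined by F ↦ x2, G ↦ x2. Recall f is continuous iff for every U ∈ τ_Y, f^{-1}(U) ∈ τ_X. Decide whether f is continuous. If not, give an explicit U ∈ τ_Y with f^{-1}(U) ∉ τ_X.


f IS continuous.

Compute f^{-1}(U) for each U ∈ τ_Y:
  U = ∅: f^{-1}(U) = ∅ ∈ τ_X ✓.
  U = {x1}: f^{-1}(U) = ∅ ∈ τ_X ✓.
  U = {x2}: f^{-1}(U) = {F, G} ∈ τ_X ✓.
  U = {x1, x2}: f^{-1}(U) = {F, G} ∈ τ_X ✓.
Every preimage lies in τ_X, so f IS continuous.


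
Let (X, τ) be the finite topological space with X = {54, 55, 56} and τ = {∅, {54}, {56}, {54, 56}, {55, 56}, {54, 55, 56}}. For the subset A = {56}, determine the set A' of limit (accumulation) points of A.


A' = {55}

For each x ∈ X, list the open sets U ∈ τ with x ∈ U, then check whether U ∩ (A ∖ {x}) ≠ ∅ for every such U.
  x = 54: open {54} ∋ x has {54} ∩ (A ∖ {54}) = ∅, so x is NOT a limit point.
  x = 55: opens ∋ x are {55, 56}, {54, 55, 56}; each meets A ∖ {55}, so x IS a limit point.
  x = 56: open {56} ∋ x has {56} ∩ (A ∖ {56}) = ∅, so x is NOT a limit point.
Collecting: A' = {55}.


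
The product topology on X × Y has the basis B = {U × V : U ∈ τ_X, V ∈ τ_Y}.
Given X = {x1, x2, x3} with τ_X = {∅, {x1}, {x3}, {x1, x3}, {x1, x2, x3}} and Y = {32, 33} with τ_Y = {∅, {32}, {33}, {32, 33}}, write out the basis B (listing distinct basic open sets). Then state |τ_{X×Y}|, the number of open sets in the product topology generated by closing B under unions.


Basis B = {∅ × ∅, {x1} × {32}, {x1} × {33}, {x3} × {32}, {x3} × {33}, {x1} × {32, 33}, {x1, x3} × {32}, {x1, x3} × {33}, {x3} × {32, 33}, {x1, x2, x3} × {32}, {x1, x2, x3} × {33}, {x1, x3} × {32, 33}, {x1, x2, x3} × {32, 33}}; |τ_{X×Y}| = 25.

Enumerate products U × V with U ∈ τ_X, V ∈ τ_Y (deduplicated):
  ∅ × ∅ = {} (∅)
  {x1} × {32} = {(x1,32)}
  {x1} × {33} = {(x1,33)}
  {x3} × {32} = {(x3,32)}
  {x3} × {33} = {(x3,33)}
  {x1} × {32, 33} = {(x1,32), (x1,33)}
  {x1, x3} × {32} = {(x1,32), (x3,32)}
  {x1, x3} × {33} = {(x1,33), (x3,33)}
  {x3} × {32, 33} = {(x3,32), (x3,33)}
  {x1, x2, x3} × {32} = {(x1,32), (x2,32), (x3,32)}
  {x1, x2, x3} × {33} = {(x1,33), (x2,33), (x3,33)}
  {x1, x3} × {32, 33} = {(x1,32), (x1,33), (x3,32), (x3,33)}
  {x1, x2, x3} × {32, 33} = {(x1,32), (x1,33), (x2,32), (x2,33), (x3,32), (x3,33)}
These 13 distinct sets form the basis B.
Close under arbitrary unions to get τ_{X×Y}; counting gives |τ_{X×Y}| = 25.


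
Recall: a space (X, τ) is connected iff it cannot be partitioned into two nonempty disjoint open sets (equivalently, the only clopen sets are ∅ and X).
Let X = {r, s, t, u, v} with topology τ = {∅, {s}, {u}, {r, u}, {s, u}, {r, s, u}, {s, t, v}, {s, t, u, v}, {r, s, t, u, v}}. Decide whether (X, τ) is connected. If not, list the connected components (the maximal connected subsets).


(X, τ) is disconnected; components = [{r, u}, {s, t, v}].

Find clopen sets (U ∈ τ with X ∖ U ∈ τ):
  U = ∅, X ∖ U = {r, s, t, u, v} — both open, so U is clopen.
  U = {r, u}, X ∖ U = {s, t, v} — both open, so U is clopen.
  U = {s, t, v}, X ∖ U = {r, u} — both open, so U is clopen.
  U = {r, s, t, u, v}, X ∖ U = ∅ — both open, so U is clopen.
Nontrivial clopen(s) exist: e.g. {r, u}. So (X, τ) is disconnected.
Compute connected components by grouping points that agree on all clopens:
  component: {r, u}
  component: {s, t, v}


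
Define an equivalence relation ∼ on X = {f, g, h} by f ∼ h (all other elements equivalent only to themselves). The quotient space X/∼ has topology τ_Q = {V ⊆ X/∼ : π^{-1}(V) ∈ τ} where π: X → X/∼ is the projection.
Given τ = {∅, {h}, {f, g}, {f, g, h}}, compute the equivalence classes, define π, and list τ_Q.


X/∼ = {[f=h], [g]}; |τ_Q| = 2.

Equivalence classes: [f=h], [g].
Quotient map π: X → X/∼ sends f ↦ [f=h], g ↦ [g], h ↦ [f=h].
For each subset V ⊆ X/∼, compute π^{-1}(V) ⊆ X and check whether π^{-1}(V) ∈ τ. V is open in τ_Q iff π^{-1}(V) ∈ τ.
  V = {}: π^{-1}(V) = ∅ ∈ τ ✓.
  V = {[f=h]}: π^{-1}(V) = {f, h} ∉ τ ✗.
  V = {[g]}: π^{-1}(V) = {g} ∉ τ ✗.
  V = {[f=h], [g]}: π^{-1}(V) = {f, g, h} ∈ τ ✓.
Open sets in the quotient: τ_Q = {{}, {[f=h], [g]}} (2 elements).


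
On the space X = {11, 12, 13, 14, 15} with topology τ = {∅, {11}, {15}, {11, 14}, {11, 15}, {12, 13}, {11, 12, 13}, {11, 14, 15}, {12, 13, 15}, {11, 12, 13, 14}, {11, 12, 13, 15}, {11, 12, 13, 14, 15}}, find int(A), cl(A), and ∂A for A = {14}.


int(A) = ∅, cl(A) = {14}, ∂A = {14}.

Closed sets in (X, τ) are complements of opens:
  closed(X, τ) = {∅, {14}, {15}, {11, 14}, {12, 13}, {14, 15}, {11, 14, 15}, {12, 13, 14}, {12, 13, 15}, {11, 12, 13, 14}, {12, 13, 14, 15}, {11, 12, 13, 14, 15}}.
int(A) = ⋃ {U ∈ τ : U ⊆ A}. Opens contained in A: ∅.
Taking the union of these: int(A) = ∅.
cl(A) = ⋂ {C closed : A ⊆ C}. Closed sets containing A: {14}, {11, 14}, {14, 15}, {11, 14, 15}, {12, 13, 14}, {11, 12, 13, 14}, {12, 13, 14, 15}, {11, 12, 13, 14, 15}.
Intersecting these: cl(A) = {14}.
∂A = cl(A) ∖ int(A) = {14} ∖ ∅ = {14}.


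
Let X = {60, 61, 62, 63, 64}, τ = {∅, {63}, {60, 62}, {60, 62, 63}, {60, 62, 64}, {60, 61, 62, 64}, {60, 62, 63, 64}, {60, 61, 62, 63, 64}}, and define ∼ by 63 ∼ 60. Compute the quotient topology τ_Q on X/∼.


X/∼ = {[60=63], [61], [62], [64]}; |τ_Q| = 4.

Equivalence classes: [60=63], [61], [62], [64].
Quotient map π: X → X/∼ sends 60 ↦ [60=63], 61 ↦ [61], 62 ↦ [62], 63 ↦ [60=63], 64 ↦ [64].
For each subset V ⊆ X/∼, compute π^{-1}(V) ⊆ X and check whether π^{-1}(V) ∈ τ. V is open in τ_Q iff π^{-1}(V) ∈ τ.
  V = {}: π^{-1}(V) = ∅ ∈ τ ✓.
  V = {[60=63]}: π^{-1}(V) = {60, 63} ∉ τ ✗.
  V = {[61]}: π^{-1}(V) = {61} ∉ τ ✗.
  V = {[60=63], [61]}: π^{-1}(V) = {60, 61, 63} ∉ τ ✗.
  V = {[62]}: π^{-1}(V) = {62} ∉ τ ✗.
  V = {[60=63], [62]}: π^{-1}(V) = {60, 62, 63} ∈ τ ✓.
  V = {[61], [62]}: π^{-1}(V) = {61, 62} ∉ τ ✗.
  V = {[60=63], [61], [62]}: π^{-1}(V) = {60, 61, 62, 63} ∉ τ ✗.
  V = {[64]}: π^{-1}(V) = {64} ∉ τ ✗.
  V = {[60=63], [64]}: π^{-1}(V) = {60, 63, 64} ∉ τ ✗.
  V = {[61], [64]}: π^{-1}(V) = {61, 64} ∉ τ ✗.
  V = {[60=63], [61], [64]}: π^{-1}(V) = {60, 61, 63, 64} ∉ τ ✗.
  V = {[62], [64]}: π^{-1}(V) = {62, 64} ∉ τ ✗.
  V = {[60=63], [62], [64]}: π^{-1}(V) = {60, 62, 63, 64} ∈ τ ✓.
  V = {[61], [62], [64]}: π^{-1}(V) = {61, 62, 64} ∉ τ ✗.
  V = {[60=63], [61], [62], [64]}: π^{-1}(V) = {60, 61, 62, 63, 64} ∈ τ ✓.
Open sets in the quotient: τ_Q = {{}, {[60=63], [62]}, {[60=63], [62], [64]}, {[60=63], [61], [62], [64]}} (4 elements).


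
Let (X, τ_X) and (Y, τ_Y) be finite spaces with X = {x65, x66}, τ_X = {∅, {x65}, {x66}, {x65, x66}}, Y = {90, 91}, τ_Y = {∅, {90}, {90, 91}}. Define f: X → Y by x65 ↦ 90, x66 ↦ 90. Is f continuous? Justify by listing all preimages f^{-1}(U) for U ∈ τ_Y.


f IS continuous.

Compute f^{-1}(U) for each U ∈ τ_Y:
  U = ∅: f^{-1}(U) = ∅ ∈ τ_X ✓.
  U = {90}: f^{-1}(U) = {x65, x66} ∈ τ_X ✓.
  U = {90, 91}: f^{-1}(U) = {x65, x66} ∈ τ_X ✓.
Every preimage lies in τ_X, so f IS continuous.


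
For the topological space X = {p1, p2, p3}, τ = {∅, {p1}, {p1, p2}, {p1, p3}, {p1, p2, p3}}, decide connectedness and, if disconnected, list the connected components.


(X, τ) is connected.

Find clopen sets (U ∈ τ with X ∖ U ∈ τ):
  U = ∅, X ∖ U = {p1, p2, p3} — both open, so U is clopen.
  U = {p1, p2, p3}, X ∖ U = ∅ — both open, so U is clopen.
Only trivial clopens (∅ and X) exist, so (X, τ) is connected.
Compute connected components by grouping points that agree on all clopens:
  component: {p1, p2, p3}


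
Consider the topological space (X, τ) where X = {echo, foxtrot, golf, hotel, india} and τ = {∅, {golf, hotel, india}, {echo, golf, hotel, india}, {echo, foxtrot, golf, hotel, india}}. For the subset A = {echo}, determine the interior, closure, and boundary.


int(A) = ∅, cl(A) = {echo, foxtrot}, ∂A = {echo, foxtrot}.

Closed sets in (X, τ) are complements of opens:
  closed(X, τ) = {∅, {foxtrot}, {echo, foxtrot}, {echo, foxtrot, golf, hotel, india}}.
int(A) = ⋃ {U ∈ τ : U ⊆ A}. Opens contained in A: ∅.
Taking the union of these: int(A) = ∅.
cl(A) = ⋂ {C closed : A ⊆ C}. Closed sets containing A: {echo, foxtrot}, {echo, foxtrot, golf, hotel, india}.
Intersecting these: cl(A) = {echo, foxtrot}.
∂A = cl(A) ∖ int(A) = {echo, foxtrot} ∖ ∅ = {echo, foxtrot}.


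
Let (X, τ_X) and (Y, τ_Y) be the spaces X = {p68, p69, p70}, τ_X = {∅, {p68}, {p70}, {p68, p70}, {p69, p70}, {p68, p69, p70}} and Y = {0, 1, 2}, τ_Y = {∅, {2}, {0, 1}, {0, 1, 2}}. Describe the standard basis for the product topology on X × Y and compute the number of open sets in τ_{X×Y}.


Basis B = {∅ × ∅, {p68} × {2}, {p70} × {2}, {p68} × {0, 1}, {p68, p70} × {2}, {p69, p70} × {2}, {p70} × {0, 1}, {p68} × {0, 1, 2}, {p68, p69, p70} × {2}, {p70} × {0, 1, 2}, {p68, p70} × {0, 1}, {p69, p70} × {0, 1}, {p68, p70} × {0, 1, 2}, {p68, p69, p70} × {0, 1}, {p69, p70} × {0, 1, 2}, {p68, p69, p70} × {0, 1, 2}}; |τ_{X×Y}| = 36.

Enumerate products U × V with U ∈ τ_X, V ∈ τ_Y (deduplicated):
  ∅ × ∅ = {} (∅)
  {p68} × {2} = {(p68,2)}
  {p70} × {2} = {(p70,2)}
  {p68} × {0, 1} = {(p68,0), (p68,1)}
  {p68, p70} × {2} = {(p68,2), (p70,2)}
  {p69, p70} × {2} = {(p69,2), (p70,2)}
  {p70} × {0, 1} = {(p70,0), (p70,1)}
  {p68} × {0, 1, 2} = {(p68,0), (p68,1), (p68,2)}
  {p68, p69, p70} × {2} = {(p68,2), (p69,2), (p70,2)}
  {p70} × {0, 1, 2} = {(p70,0), (p70,1), (p70,2)}
  {p68, p70} × {0, 1} = {(p68,0), (p68,1), (p70,0), (p70,1)}
  {p69, p70} × {0, 1} = {(p69,0), (p69,1), (p70,0), (p70,1)}
  {p68, p70} × {0, 1, 2} = {(p68,0), (p68,1), (p68,2), (p70,0), (p70,1), (p70,2)}
  {p68, p69, p70} × {0, 1} = {(p68,0), (p68,1), (p69,0), (p69,1), (p70,0), (p70,1)}
  {p69, p70} × {0, 1, 2} = {(p69,0), (p69,1), (p69,2), (p70,0), (p70,1), (p70,2)}
  {p68, p69, p70} × {0, 1, 2} = {(p68,0), (p68,1), (p68,2), (p69,0), (p69,1), (p69,2), (p70,0), (p70,1), (p70,2)}
These 16 distinct sets form the basis B.
Close under arbitrary unions to get τ_{X×Y}; counting gives |τ_{X×Y}| = 36.


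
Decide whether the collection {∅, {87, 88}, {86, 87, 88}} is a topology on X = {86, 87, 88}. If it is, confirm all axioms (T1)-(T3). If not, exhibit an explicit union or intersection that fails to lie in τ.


τ IS a topology on X.

Axiom (T1): ∅ ∈ τ? Yes; X ∈ τ? Yes.
Axiom (T2/T3): check pairwise unions and intersections of members of τ.
All pairwise intersections and unions checked — each lies in τ. Therefore τ satisfies (T1), (T2), (T3): it IS a topology on X.


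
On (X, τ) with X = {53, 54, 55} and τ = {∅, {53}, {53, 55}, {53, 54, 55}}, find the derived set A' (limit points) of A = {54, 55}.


A' = {54}

For each x ∈ X, list the open sets U ∈ τ with x ∈ U, then check whether U ∩ (A ∖ {x}) ≠ ∅ for every such U.
  x = 53: open {53} ∋ x has {53} ∩ (A ∖ {53}) = ∅, so x is NOT a limit point.
  x = 54: opens ∋ x are {53, 54, 55}; each meets A ∖ {54}, so x IS a limit point.
  x = 55: open {53, 55} ∋ x has {53, 55} ∩ (A ∖ {55}) = ∅, so x is NOT a limit point.
Collecting: A' = {54}.


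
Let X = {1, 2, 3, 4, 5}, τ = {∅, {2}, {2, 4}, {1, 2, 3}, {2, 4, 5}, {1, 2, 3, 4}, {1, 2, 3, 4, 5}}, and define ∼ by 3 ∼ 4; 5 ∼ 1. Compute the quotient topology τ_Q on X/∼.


X/∼ = {[1=5], [2], [3=4]}; |τ_Q| = 3.

Equivalence classes: [1=5], [2], [3=4].
Quotient map π: X → X/∼ sends 1 ↦ [1=5], 2 ↦ [2], 3 ↦ [3=4], 4 ↦ [3=4], 5 ↦ [1=5].
For each subset V ⊆ X/∼, compute π^{-1}(V) ⊆ X and check whether π^{-1}(V) ∈ τ. V is open in τ_Q iff π^{-1}(V) ∈ τ.
  V = {}: π^{-1}(V) = ∅ ∈ τ ✓.
  V = {[1=5]}: π^{-1}(V) = {1, 5} ∉ τ ✗.
  V = {[2]}: π^{-1}(V) = {2} ∈ τ ✓.
  V = {[1=5], [2]}: π^{-1}(V) = {1, 2, 5} ∉ τ ✗.
  V = {[3=4]}: π^{-1}(V) = {3, 4} ∉ τ ✗.
  V = {[1=5], [3=4]}: π^{-1}(V) = {1, 3, 4, 5} ∉ τ ✗.
  V = {[2], [3=4]}: π^{-1}(V) = {2, 3, 4} ∉ τ ✗.
  V = {[1=5], [2], [3=4]}: π^{-1}(V) = {1, 2, 3, 4, 5} ∈ τ ✓.
Open sets in the quotient: τ_Q = {{}, {[2]}, {[1=5], [2], [3=4]}} (3 elements).


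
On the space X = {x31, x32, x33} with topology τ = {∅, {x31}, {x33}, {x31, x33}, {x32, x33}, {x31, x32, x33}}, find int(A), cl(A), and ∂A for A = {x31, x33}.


int(A) = {x31, x33}, cl(A) = {x31, x32, x33}, ∂A = {x32}.

Closed sets in (X, τ) are complements of opens:
  closed(X, τ) = {∅, {x31}, {x32}, {x31, x32}, {x32, x33}, {x31, x32, x33}}.
int(A) = ⋃ {U ∈ τ : U ⊆ A}. Opens contained in A: ∅, {x31}, {x33}, {x31, x33}.
Taking the union of these: int(A) = {x31, x33}.
cl(A) = ⋂ {C closed : A ⊆ C}. Closed sets containing A: {x31, x32, x33}.
Intersecting these: cl(A) = {x31, x32, x33}.
∂A = cl(A) ∖ int(A) = {x31, x32, x33} ∖ {x31, x33} = {x32}.


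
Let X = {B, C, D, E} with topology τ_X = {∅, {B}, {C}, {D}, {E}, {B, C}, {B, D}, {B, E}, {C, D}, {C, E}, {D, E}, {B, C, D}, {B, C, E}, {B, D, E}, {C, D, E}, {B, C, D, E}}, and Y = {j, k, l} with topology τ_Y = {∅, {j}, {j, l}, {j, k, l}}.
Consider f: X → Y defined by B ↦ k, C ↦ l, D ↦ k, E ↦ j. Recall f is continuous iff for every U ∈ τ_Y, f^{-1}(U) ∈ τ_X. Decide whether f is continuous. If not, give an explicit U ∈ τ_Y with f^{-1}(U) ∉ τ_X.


f IS continuous.

Compute f^{-1}(U) for each U ∈ τ_Y:
  U = ∅: f^{-1}(U) = ∅ ∈ τ_X ✓.
  U = {j}: f^{-1}(U) = {E} ∈ τ_X ✓.
  U = {j, l}: f^{-1}(U) = {C, E} ∈ τ_X ✓.
  U = {j, k, l}: f^{-1}(U) = {B, C, D, E} ∈ τ_X ✓.
Every preimage lies in τ_X, so f IS continuous.


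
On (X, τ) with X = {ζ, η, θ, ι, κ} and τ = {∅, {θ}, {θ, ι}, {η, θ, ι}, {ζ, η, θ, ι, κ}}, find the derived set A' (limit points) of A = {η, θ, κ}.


A' = {ζ, η, ι, κ}

For each x ∈ X, list the open sets U ∈ τ with x ∈ U, then check whether U ∩ (A ∖ {x}) ≠ ∅ for every such U.
  x = ζ: opens ∋ x are {ζ, η, θ, ι, κ}; each meets A ∖ {ζ}, so x IS a limit point.
  x = η: opens ∋ x are {η, θ, ι}, {ζ, η, θ, ι, κ}; each meets A ∖ {η}, so x IS a limit point.
  x = θ: open {θ} ∋ x has {θ} ∩ (A ∖ {θ}) = ∅, so x is NOT a limit point.
  x = ι: opens ∋ x are {θ, ι}, {η, θ, ι}, {ζ, η, θ, ι, κ}; each meets A ∖ {ι}, so x IS a limit point.
  x = κ: opens ∋ x are {ζ, η, θ, ι, κ}; each meets A ∖ {κ}, so x IS a limit point.
Collecting: A' = {ζ, η, ι, κ}.


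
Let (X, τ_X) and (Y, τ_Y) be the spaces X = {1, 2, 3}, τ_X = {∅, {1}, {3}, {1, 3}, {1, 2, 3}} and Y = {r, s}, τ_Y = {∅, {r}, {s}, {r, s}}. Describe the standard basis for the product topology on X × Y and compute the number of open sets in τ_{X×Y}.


Basis B = {∅ × ∅, {1} × {r}, {1} × {s}, {3} × {r}, {3} × {s}, {1} × {r, s}, {1, 3} × {r}, {1, 3} × {s}, {3} × {r, s}, {1, 2, 3} × {r}, {1, 2, 3} × {s}, {1, 3} × {r, s}, {1, 2, 3} × {r, s}}; |τ_{X×Y}| = 25.

Enumerate products U × V with U ∈ τ_X, V ∈ τ_Y (deduplicated):
  ∅ × ∅ = {} (∅)
  {1} × {r} = {(1,r)}
  {1} × {s} = {(1,s)}
  {3} × {r} = {(3,r)}
  {3} × {s} = {(3,s)}
  {1} × {r, s} = {(1,r), (1,s)}
  {1, 3} × {r} = {(1,r), (3,r)}
  {1, 3} × {s} = {(1,s), (3,s)}
  {3} × {r, s} = {(3,r), (3,s)}
  {1, 2, 3} × {r} = {(1,r), (2,r), (3,r)}
  {1, 2, 3} × {s} = {(1,s), (2,s), (3,s)}
  {1, 3} × {r, s} = {(1,r), (1,s), (3,r), (3,s)}
  {1, 2, 3} × {r, s} = {(1,r), (1,s), (2,r), (2,s), (3,r), (3,s)}
These 13 distinct sets form the basis B.
Close under arbitrary unions to get τ_{X×Y}; counting gives |τ_{X×Y}| = 25.


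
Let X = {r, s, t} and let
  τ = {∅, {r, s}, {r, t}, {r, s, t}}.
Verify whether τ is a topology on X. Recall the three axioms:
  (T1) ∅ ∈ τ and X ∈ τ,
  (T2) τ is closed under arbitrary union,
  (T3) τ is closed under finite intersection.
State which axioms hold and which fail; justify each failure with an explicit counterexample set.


τ is NOT a topology on X.

Axiom (T1): ∅ ∈ τ? Yes; X ∈ τ? Yes.
Axiom (T2/T3): check pairwise unions and intersections of members of τ.
Counterexample for (T3): {r, s} ∩ {r, t} = {r} ∉ τ. Therefore τ is NOT a topology.


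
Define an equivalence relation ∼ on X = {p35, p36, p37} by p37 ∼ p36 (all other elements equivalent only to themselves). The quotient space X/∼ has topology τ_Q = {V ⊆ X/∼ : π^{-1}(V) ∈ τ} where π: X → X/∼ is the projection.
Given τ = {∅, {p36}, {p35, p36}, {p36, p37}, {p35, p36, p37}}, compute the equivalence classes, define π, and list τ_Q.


X/∼ = {[p35], [p36=p37]}; |τ_Q| = 3.

Equivalence classes: [p35], [p36=p37].
Quotient map π: X → X/∼ sends p35 ↦ [p35], p36 ↦ [p36=p37], p37 ↦ [p36=p37].
For each subset V ⊆ X/∼, compute π^{-1}(V) ⊆ X and check whether π^{-1}(V) ∈ τ. V is open in τ_Q iff π^{-1}(V) ∈ τ.
  V = {}: π^{-1}(V) = ∅ ∈ τ ✓.
  V = {[p35]}: π^{-1}(V) = {p35} ∉ τ ✗.
  V = {[p36=p37]}: π^{-1}(V) = {p36, p37} ∈ τ ✓.
  V = {[p35], [p36=p37]}: π^{-1}(V) = {p35, p36, p37} ∈ τ ✓.
Open sets in the quotient: τ_Q = {{}, {[p36=p37]}, {[p35], [p36=p37]}} (3 elements).


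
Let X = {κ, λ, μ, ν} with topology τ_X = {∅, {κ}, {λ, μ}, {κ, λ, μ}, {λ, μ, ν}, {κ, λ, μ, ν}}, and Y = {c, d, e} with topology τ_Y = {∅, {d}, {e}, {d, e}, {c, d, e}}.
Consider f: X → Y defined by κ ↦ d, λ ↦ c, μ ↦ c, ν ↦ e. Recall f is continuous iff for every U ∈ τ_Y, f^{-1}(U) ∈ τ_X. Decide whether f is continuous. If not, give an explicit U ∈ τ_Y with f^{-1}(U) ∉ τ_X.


f is NOT continuous.

Compute f^{-1}(U) for each U ∈ τ_Y:
  U = ∅: f^{-1}(U) = ∅ ∈ τ_X ✓.
  U = {d}: f^{-1}(U) = {κ} ∈ τ_X ✓.
  U = {e}: f^{-1}(U) = {ν} ∉ τ_X ✗.
  U = {d, e}: f^{-1}(U) = {κ, ν} ∉ τ_X ✗.
  U = {c, d, e}: f^{-1}(U) = {κ, λ, μ, ν} ∈ τ_X ✓.
Found U = {e} with f^{-1}(U) = {ν} not in τ_X. Therefore f is NOT continuous.


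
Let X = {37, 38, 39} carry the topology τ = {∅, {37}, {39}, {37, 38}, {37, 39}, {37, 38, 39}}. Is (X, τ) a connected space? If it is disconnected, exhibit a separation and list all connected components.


(X, τ) is disconnected; components = [{39}, {37, 38}].

Find clopen sets (U ∈ τ with X ∖ U ∈ τ):
  U = ∅, X ∖ U = {37, 38, 39} — both open, so U is clopen.
  U = {39}, X ∖ U = {37, 38} — both open, so U is clopen.
  U = {37, 38}, X ∖ U = {39} — both open, so U is clopen.
  U = {37, 38, 39}, X ∖ U = ∅ — both open, so U is clopen.
Nontrivial clopen(s) exist: e.g. {37, 38}. So (X, τ) is disconnected.
Compute connected components by grouping points that agree on all clopens:
  component: {39}
  component: {37, 38}


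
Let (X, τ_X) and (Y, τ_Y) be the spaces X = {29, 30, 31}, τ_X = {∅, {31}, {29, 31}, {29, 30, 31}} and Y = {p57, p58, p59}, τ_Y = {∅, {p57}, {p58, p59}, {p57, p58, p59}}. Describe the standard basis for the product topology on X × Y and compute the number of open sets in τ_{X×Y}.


Basis B = {∅ × ∅, {31} × {p57}, {29, 31} × {p57}, {31} × {p58, p59}, {29, 30, 31} × {p57}, {31} × {p57, p58, p59}, {29, 31} × {p58, p59}, {29, 31} × {p57, p58, p59}, {29, 30, 31} × {p58, p59}, {29, 30, 31} × {p57, p58, p59}}; |τ_{X×Y}| = 16.

Enumerate products U × V with U ∈ τ_X, V ∈ τ_Y (deduplicated):
  ∅ × ∅ = {} (∅)
  {31} × {p57} = {(31,p57)}
  {29, 31} × {p57} = {(29,p57), (31,p57)}
  {31} × {p58, p59} = {(31,p58), (31,p59)}
  {29, 30, 31} × {p57} = {(29,p57), (30,p57), (31,p57)}
  {31} × {p57, p58, p59} = {(31,p57), (31,p58), (31,p59)}
  {29, 31} × {p58, p59} = {(29,p58), (29,p59), (31,p58), (31,p59)}
  {29, 31} × {p57, p58, p59} = {(29,p57), (29,p58), (29,p59), (31,p57), (31,p58), (31,p59)}
  {29, 30, 31} × {p58, p59} = {(29,p58), (29,p59), (30,p58), (30,p59), (31,p58), (31,p59)}
  {29, 30, 31} × {p57, p58, p59} = {(29,p57), (29,p58), (29,p59), (30,p57), (30,p58), (30,p59), (31,p57), (31,p58), (31,p59)}
These 10 distinct sets form the basis B.
Close under arbitrary unions to get τ_{X×Y}; counting gives |τ_{X×Y}| = 16.


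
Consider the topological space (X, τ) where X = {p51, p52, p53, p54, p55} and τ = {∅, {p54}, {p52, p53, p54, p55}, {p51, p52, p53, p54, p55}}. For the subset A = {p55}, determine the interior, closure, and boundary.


int(A) = ∅, cl(A) = {p51, p52, p53, p55}, ∂A = {p51, p52, p53, p55}.

Closed sets in (X, τ) are complements of opens:
  closed(X, τ) = {∅, {p51}, {p51, p52, p53, p55}, {p51, p52, p53, p54, p55}}.
int(A) = ⋃ {U ∈ τ : U ⊆ A}. Opens contained in A: ∅.
Taking the union of these: int(A) = ∅.
cl(A) = ⋂ {C closed : A ⊆ C}. Closed sets containing A: {p51, p52, p53, p55}, {p51, p52, p53, p54, p55}.
Intersecting these: cl(A) = {p51, p52, p53, p55}.
∂A = cl(A) ∖ int(A) = {p51, p52, p53, p55} ∖ ∅ = {p51, p52, p53, p55}.


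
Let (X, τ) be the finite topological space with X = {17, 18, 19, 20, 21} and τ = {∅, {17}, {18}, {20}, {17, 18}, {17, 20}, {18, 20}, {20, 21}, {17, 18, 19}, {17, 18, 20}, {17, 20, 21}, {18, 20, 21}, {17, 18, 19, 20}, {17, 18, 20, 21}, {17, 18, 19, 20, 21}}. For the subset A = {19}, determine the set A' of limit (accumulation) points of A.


A' = ∅

For each x ∈ X, list the open sets U ∈ τ with x ∈ U, then check whether U ∩ (A ∖ {x}) ≠ ∅ for every such U.
  x = 17: open {17} ∋ x has {17} ∩ (A ∖ {17}) = ∅, so x is NOT a limit point.
  x = 18: open {18} ∋ x has {18} ∩ (A ∖ {18}) = ∅, so x is NOT a limit point.
  x = 19: open {17, 18, 19} ∋ x has {17, 18, 19} ∩ (A ∖ {19}) = ∅, so x is NOT a limit point.
  x = 20: open {20} ∋ x has {20} ∩ (A ∖ {20}) = ∅, so x is NOT a limit point.
  x = 21: open {20, 21} ∋ x has {20, 21} ∩ (A ∖ {21}) = ∅, so x is NOT a limit point.
Collecting: A' = ∅.


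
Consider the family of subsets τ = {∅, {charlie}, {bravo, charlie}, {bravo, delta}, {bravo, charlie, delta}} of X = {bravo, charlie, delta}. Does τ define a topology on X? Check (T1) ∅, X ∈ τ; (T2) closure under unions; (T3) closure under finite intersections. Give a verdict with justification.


τ is NOT a topology on X.

Axiom (T1): ∅ ∈ τ? Yes; X ∈ τ? Yes.
Axiom (T2/T3): check pairwise unions and intersections of members of τ.
Counterexample for (T3): {bravo, charlie} ∩ {bravo, delta} = {bravo} ∉ τ. Therefore τ is NOT a topology.


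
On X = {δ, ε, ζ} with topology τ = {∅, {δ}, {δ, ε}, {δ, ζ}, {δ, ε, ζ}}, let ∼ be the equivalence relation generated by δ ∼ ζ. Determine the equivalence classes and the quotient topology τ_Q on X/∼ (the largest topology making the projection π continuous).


X/∼ = {[δ=ζ], [ε]}; |τ_Q| = 3.

Equivalence classes: [δ=ζ], [ε].
Quotient map π: X → X/∼ sends δ ↦ [δ=ζ], ε ↦ [ε], ζ ↦ [δ=ζ].
For each subset V ⊆ X/∼, compute π^{-1}(V) ⊆ X and check whether π^{-1}(V) ∈ τ. V is open in τ_Q iff π^{-1}(V) ∈ τ.
  V = {}: π^{-1}(V) = ∅ ∈ τ ✓.
  V = {[δ=ζ]}: π^{-1}(V) = {δ, ζ} ∈ τ ✓.
  V = {[ε]}: π^{-1}(V) = {ε} ∉ τ ✗.
  V = {[δ=ζ], [ε]}: π^{-1}(V) = {δ, ε, ζ} ∈ τ ✓.
Open sets in the quotient: τ_Q = {{}, {[δ=ζ]}, {[δ=ζ], [ε]}} (3 elements).


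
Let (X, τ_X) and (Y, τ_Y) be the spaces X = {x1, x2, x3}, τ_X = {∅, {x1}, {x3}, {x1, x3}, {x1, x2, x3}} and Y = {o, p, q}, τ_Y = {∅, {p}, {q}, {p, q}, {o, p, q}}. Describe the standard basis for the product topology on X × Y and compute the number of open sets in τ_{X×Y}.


Basis B = {∅ × ∅, {x1} × {p}, {x1} × {q}, {x3} × {p}, {x3} × {q}, {x1} × {p, q}, {x1, x3} × {p}, {x1, x3} × {q}, {x3} × {p, q}, {x1} × {o, p, q}, {x1, x2, x3} × {p}, {x1, x2, x3} × {q}, {x3} × {o, p, q}, {x1, x3} × {p, q}, {x1, x3} × {o, p, q}, {x1, x2, x3} × {p, q}, {x1, x2, x3} × {o, p, q}}; |τ_{X×Y}| = 48.

Enumerate products U × V with U ∈ τ_X, V ∈ τ_Y (deduplicated):
  ∅ × ∅ = {} (∅)
  {x1} × {p} = {(x1,p)}
  {x1} × {q} = {(x1,q)}
  {x3} × {p} = {(x3,p)}
  {x3} × {q} = {(x3,q)}
  {x1} × {p, q} = {(x1,p), (x1,q)}
  {x1, x3} × {p} = {(x1,p), (x3,p)}
  {x1, x3} × {q} = {(x1,q), (x3,q)}
  {x3} × {p, q} = {(x3,p), (x3,q)}
  {x1} × {o, p, q} = {(x1,o), (x1,p), (x1,q)}
  {x1, x2, x3} × {p} = {(x1,p), (x2,p), (x3,p)}
  {x1, x2, x3} × {q} = {(x1,q), (x2,q), (x3,q)}
  {x3} × {o, p, q} = {(x3,o), (x3,p), (x3,q)}
  {x1, x3} × {p, q} = {(x1,p), (x1,q), (x3,p), (x3,q)}
  {x1, x3} × {o, p, q} = {(x1,o), (x1,p), (x1,q), (x3,o), (x3,p), (x3,q)}
  {x1, x2, x3} × {p, q} = {(x1,p), (x1,q), (x2,p), (x2,q), (x3,p), (x3,q)}
  {x1, x2, x3} × {o, p, q} = {(x1,o), (x1,p), (x1,q), (x2,o), (x2,p), (x2,q), (x3,o), (x3,p), (x3,q)}
These 17 distinct sets form the basis B.
Close under arbitrary unions to get τ_{X×Y}; counting gives |τ_{X×Y}| = 48.


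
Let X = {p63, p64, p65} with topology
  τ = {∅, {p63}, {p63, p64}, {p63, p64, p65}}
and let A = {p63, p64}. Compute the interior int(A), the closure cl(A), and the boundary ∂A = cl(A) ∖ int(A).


int(A) = {p63, p64}, cl(A) = {p63, p64, p65}, ∂A = {p65}.

Closed sets in (X, τ) are complements of opens:
  closed(X, τ) = {∅, {p65}, {p64, p65}, {p63, p64, p65}}.
int(A) = ⋃ {U ∈ τ : U ⊆ A}. Opens contained in A: ∅, {p63}, {p63, p64}.
Taking the union of these: int(A) = {p63, p64}.
cl(A) = ⋂ {C closed : A ⊆ C}. Closed sets containing A: {p63, p64, p65}.
Intersecting these: cl(A) = {p63, p64, p65}.
∂A = cl(A) ∖ int(A) = {p63, p64, p65} ∖ {p63, p64} = {p65}.


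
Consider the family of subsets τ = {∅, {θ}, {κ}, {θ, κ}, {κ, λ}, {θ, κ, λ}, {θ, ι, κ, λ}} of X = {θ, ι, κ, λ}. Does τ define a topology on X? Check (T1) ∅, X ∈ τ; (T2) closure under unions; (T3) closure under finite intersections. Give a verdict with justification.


τ IS a topology on X.

Axiom (T1): ∅ ∈ τ? Yes; X ∈ τ? Yes.
Axiom (T2/T3): check pairwise unions and intersections of members of τ.
All pairwise intersections and unions checked — each lies in τ. Therefore τ satisfies (T1), (T2), (T3): it IS a topology on X.


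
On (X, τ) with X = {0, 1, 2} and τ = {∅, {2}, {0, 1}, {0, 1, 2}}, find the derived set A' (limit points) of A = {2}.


A' = ∅

For each x ∈ X, list the open sets U ∈ τ with x ∈ U, then check whether U ∩ (A ∖ {x}) ≠ ∅ for every such U.
  x = 0: open {0, 1} ∋ x has {0, 1} ∩ (A ∖ {0}) = ∅, so x is NOT a limit point.
  x = 1: open {0, 1} ∋ x has {0, 1} ∩ (A ∖ {1}) = ∅, so x is NOT a limit point.
  x = 2: open {2} ∋ x has {2} ∩ (A ∖ {2}) = ∅, so x is NOT a limit point.
Collecting: A' = ∅.


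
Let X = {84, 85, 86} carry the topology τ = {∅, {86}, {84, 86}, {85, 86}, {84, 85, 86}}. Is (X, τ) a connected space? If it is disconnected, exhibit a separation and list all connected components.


(X, τ) is connected.

Find clopen sets (U ∈ τ with X ∖ U ∈ τ):
  U = ∅, X ∖ U = {84, 85, 86} — both open, so U is clopen.
  U = {84, 85, 86}, X ∖ U = ∅ — both open, so U is clopen.
Only trivial clopens (∅ and X) exist, so (X, τ) is connected.
Compute connected components by grouping points that agree on all clopens:
  component: {84, 85, 86}


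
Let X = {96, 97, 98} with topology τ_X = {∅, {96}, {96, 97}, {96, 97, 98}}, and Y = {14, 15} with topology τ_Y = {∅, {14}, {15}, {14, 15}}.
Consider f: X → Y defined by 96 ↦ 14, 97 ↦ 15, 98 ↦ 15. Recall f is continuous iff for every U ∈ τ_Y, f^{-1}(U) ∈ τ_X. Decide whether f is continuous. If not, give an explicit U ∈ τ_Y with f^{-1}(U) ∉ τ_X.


f is NOT continuous.

Compute f^{-1}(U) for each U ∈ τ_Y:
  U = ∅: f^{-1}(U) = ∅ ∈ τ_X ✓.
  U = {14}: f^{-1}(U) = {96} ∈ τ_X ✓.
  U = {15}: f^{-1}(U) = {97, 98} ∉ τ_X ✗.
  U = {14, 15}: f^{-1}(U) = {96, 97, 98} ∈ τ_X ✓.
Found U = {15} with f^{-1}(U) = {97, 98} not in τ_X. Therefore f is NOT continuous.


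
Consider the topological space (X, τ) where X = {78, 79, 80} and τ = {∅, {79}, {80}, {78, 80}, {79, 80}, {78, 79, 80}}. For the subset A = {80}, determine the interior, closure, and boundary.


int(A) = {80}, cl(A) = {78, 80}, ∂A = {78}.

Closed sets in (X, τ) are complements of opens:
  closed(X, τ) = {∅, {78}, {79}, {78, 79}, {78, 80}, {78, 79, 80}}.
int(A) = ⋃ {U ∈ τ : U ⊆ A}. Opens contained in A: ∅, {80}.
Taking the union of these: int(A) = {80}.
cl(A) = ⋂ {C closed : A ⊆ C}. Closed sets containing A: {78, 80}, {78, 79, 80}.
Intersecting these: cl(A) = {78, 80}.
∂A = cl(A) ∖ int(A) = {78, 80} ∖ {80} = {78}.
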